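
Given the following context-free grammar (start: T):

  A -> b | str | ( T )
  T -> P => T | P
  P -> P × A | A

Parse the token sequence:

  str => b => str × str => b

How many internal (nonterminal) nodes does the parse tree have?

[T [P [A str]] => [T [P [A b]] => [T [P [P [A str]] × [A str]] => [T [P [A b]]]]]]

14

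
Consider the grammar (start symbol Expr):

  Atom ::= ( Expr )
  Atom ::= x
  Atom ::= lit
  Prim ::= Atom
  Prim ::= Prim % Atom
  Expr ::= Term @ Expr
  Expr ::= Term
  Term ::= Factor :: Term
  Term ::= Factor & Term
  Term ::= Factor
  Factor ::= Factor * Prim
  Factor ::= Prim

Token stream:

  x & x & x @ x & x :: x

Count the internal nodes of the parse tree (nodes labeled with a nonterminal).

[Expr [Term [Factor [Prim [Atom x]]] & [Term [Factor [Prim [Atom x]]] & [Term [Factor [Prim [Atom x]]]]]] @ [Expr [Term [Factor [Prim [Atom x]]] & [Term [Factor [Prim [Atom x]]] :: [Term [Factor [Prim [Atom x]]]]]]]]

26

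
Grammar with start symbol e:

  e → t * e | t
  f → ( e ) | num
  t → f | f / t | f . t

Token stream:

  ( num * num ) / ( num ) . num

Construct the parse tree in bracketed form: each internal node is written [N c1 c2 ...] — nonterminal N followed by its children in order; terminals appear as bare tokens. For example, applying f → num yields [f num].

e
t
f / t
( e ) / t
( t * e ) / t
( f * e ) / t
( num * e ) / t
( num * t ) / t
( num * f ) / t
( num * num ) / t
( num * num ) / f . t
( num * num ) / ( e ) . t
( num * num ) / ( t ) . t
( num * num ) / ( f ) . t
( num * num ) / ( num ) . t
( num * num ) / ( num ) . f
( num * num ) / ( num ) . num

[e [t [f ( [e [t [f num]] * [e [t [f num]]]] )] / [t [f ( [e [t [f num]]] )] . [t [f num]]]]]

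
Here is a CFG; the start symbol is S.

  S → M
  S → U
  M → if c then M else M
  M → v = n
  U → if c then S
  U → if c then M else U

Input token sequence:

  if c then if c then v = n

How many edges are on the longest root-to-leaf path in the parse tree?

[S [U if c then [S [U if c then [S [M v = n]]]]]]

6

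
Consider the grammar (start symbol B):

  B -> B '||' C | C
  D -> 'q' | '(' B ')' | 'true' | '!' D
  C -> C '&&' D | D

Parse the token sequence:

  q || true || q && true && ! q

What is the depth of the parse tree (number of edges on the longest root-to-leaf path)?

5

[B [B [B [C [D q]]] || [C [D true]]] || [C [C [C [D q]] && [D true]] && [D ! [D q]]]]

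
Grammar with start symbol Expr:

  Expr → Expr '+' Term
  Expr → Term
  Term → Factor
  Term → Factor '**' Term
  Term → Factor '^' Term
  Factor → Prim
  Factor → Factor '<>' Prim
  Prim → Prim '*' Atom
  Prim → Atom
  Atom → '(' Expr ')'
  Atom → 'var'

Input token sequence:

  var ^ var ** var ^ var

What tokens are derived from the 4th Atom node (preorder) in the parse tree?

var

[Expr [Term [Factor [Prim [Atom var]]] ^ [Term [Factor [Prim [Atom var]]] ** [Term [Factor [Prim [Atom var]]] ^ [Term [Factor [Prim [Atom var]]]]]]]]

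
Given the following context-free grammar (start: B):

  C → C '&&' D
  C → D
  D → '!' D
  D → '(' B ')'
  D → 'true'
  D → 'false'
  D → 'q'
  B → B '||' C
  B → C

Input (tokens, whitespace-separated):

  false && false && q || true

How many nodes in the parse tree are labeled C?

[B [B [C [C [C [D false]] && [D false]] && [D q]]] || [C [D true]]]

4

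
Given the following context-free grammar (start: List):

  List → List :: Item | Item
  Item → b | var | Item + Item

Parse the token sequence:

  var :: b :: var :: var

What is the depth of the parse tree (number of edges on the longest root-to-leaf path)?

5

[List [List [List [List [Item var]] :: [Item b]] :: [Item var]] :: [Item var]]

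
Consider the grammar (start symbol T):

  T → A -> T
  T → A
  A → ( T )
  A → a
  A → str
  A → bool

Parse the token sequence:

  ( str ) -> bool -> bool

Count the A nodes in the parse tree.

[T [A ( [T [A str]] )] -> [T [A bool] -> [T [A bool]]]]

4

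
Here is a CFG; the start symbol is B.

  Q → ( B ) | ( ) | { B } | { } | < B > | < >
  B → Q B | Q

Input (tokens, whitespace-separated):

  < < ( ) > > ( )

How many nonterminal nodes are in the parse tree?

[B [Q < [B [Q < [B [Q ( )]] >]] >] [B [Q ( )]]]

8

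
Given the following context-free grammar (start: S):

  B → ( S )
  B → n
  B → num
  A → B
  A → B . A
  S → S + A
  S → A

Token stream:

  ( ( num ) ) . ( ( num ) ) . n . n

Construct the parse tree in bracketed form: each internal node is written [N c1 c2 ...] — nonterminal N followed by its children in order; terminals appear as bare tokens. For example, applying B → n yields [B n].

[S [A [B ( [S [A [B ( [S [A [B num]]] )]]] )] . [A [B ( [S [A [B ( [S [A [B num]]] )]]] )] . [A [B n] . [A [B n]]]]]]

S
A
B . A
( S ) . A
( A ) . A
( B ) . A
( ( S ) ) . A
( ( A ) ) . A
( ( B ) ) . A
( ( num ) ) . A
( ( num ) ) . B . A
( ( num ) ) . ( S ) . A
( ( num ) ) . ( A ) . A
( ( num ) ) . ( B ) . A
( ( num ) ) . ( ( S ) ) . A
( ( num ) ) . ( ( A ) ) . A
( ( num ) ) . ( ( B ) ) . A
( ( num ) ) . ( ( num ) ) . A
( ( num ) ) . ( ( num ) ) . B . A
( ( num ) ) . ( ( num ) ) . n . A
( ( num ) ) . ( ( num ) ) . n . B
( ( num ) ) . ( ( num ) ) . n . n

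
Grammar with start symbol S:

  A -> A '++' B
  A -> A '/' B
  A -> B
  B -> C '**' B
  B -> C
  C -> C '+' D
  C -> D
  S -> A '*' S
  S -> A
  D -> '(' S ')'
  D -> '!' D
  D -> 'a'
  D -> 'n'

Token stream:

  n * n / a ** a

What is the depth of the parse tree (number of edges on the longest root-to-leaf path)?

7

[S [A [B [C [D n]]]] * [S [A [A [B [C [D n]]]] / [B [C [D a]] ** [B [C [D a]]]]]]]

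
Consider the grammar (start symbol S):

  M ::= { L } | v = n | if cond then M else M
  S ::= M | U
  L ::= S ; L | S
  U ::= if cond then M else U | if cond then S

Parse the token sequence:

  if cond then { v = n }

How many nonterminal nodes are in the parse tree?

7

[S [U if cond then [S [M { [L [S [M v = n]]] }]]]]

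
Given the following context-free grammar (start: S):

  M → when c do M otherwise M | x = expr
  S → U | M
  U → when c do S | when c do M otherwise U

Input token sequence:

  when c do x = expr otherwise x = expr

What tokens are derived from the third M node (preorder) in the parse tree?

x = expr

[S [M when c do [M x = expr] otherwise [M x = expr]]]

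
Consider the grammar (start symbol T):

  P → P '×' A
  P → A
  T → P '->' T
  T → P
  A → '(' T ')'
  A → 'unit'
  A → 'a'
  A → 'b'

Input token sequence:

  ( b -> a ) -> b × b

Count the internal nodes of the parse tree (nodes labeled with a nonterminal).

14

[T [P [A ( [T [P [A b]] -> [T [P [A a]]]] )]] -> [T [P [P [A b]] × [A b]]]]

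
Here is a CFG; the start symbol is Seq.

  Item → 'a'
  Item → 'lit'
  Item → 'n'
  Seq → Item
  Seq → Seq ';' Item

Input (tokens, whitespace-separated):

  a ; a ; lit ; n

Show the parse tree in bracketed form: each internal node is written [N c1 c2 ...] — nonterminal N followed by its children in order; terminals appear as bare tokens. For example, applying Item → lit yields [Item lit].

Seq
Seq ; Item
Seq ; Item ; Item
Seq ; Item ; Item ; Item
Item ; Item ; Item ; Item
a ; Item ; Item ; Item
a ; a ; Item ; Item
a ; a ; lit ; Item
a ; a ; lit ; n

[Seq [Seq [Seq [Seq [Item a]] ; [Item a]] ; [Item lit]] ; [Item n]]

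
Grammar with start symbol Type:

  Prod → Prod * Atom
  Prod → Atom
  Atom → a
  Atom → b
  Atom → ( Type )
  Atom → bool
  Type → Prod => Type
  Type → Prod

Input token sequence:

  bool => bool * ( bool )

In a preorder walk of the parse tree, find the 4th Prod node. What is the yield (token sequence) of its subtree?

[Type [Prod [Atom bool]] => [Type [Prod [Prod [Atom bool]] * [Atom ( [Type [Prod [Atom bool]]] )]]]]

bool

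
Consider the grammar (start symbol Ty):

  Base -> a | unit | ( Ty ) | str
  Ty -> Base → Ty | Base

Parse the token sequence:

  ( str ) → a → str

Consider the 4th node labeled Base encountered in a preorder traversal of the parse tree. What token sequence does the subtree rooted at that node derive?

[Ty [Base ( [Ty [Base str]] )] → [Ty [Base a] → [Ty [Base str]]]]

str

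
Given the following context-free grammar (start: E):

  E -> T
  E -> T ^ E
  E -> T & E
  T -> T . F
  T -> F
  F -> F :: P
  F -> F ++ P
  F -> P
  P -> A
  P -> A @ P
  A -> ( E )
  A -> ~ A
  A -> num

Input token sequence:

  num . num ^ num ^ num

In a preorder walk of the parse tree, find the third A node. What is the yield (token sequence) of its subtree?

[E [T [T [F [P [A num]]]] . [F [P [A num]]]] ^ [E [T [F [P [A num]]]] ^ [E [T [F [P [A num]]]]]]]

num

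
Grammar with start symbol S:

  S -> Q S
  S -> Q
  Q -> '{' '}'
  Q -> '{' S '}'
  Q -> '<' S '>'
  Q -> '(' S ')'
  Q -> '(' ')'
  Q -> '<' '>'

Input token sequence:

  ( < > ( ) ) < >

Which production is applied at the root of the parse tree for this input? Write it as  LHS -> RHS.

S -> Q S

[S [Q ( [S [Q < >] [S [Q ( )]]] )] [S [Q < >]]]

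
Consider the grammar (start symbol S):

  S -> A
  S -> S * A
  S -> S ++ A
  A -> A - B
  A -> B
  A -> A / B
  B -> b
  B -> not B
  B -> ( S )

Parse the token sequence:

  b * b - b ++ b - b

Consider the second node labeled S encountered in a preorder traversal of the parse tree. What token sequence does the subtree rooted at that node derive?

b * b - b

[S [S [S [A [B b]]] * [A [A [B b]] - [B b]]] ++ [A [A [B b]] - [B b]]]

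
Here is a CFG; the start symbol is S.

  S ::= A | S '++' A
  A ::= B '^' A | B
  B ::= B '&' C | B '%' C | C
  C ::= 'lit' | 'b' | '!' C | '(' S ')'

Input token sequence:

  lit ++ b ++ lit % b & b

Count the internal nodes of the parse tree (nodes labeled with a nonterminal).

16

[S [S [S [A [B [C lit]]]] ++ [A [B [C b]]]] ++ [A [B [B [B [C lit]] % [C b]] & [C b]]]]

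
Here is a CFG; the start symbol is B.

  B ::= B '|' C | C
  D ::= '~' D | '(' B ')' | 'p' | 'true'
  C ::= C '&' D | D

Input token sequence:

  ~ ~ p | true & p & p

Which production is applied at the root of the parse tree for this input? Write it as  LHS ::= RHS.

B ::= B '|' C

[B [B [C [D ~ [D ~ [D p]]]]] | [C [C [C [D true]] & [D p]] & [D p]]]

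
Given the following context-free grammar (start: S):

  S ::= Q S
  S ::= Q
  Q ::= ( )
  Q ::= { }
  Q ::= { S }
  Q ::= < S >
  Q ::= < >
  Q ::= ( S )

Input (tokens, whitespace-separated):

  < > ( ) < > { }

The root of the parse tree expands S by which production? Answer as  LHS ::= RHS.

[S [Q < >] [S [Q ( )] [S [Q < >] [S [Q { }]]]]]

S ::= Q S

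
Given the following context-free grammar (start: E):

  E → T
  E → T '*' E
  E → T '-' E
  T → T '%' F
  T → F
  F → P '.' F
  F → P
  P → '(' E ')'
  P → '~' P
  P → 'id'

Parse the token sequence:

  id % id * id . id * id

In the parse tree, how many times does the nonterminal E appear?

[E [T [T [F [P id]]] % [F [P id]]] * [E [T [F [P id] . [F [P id]]]] * [E [T [F [P id]]]]]]

3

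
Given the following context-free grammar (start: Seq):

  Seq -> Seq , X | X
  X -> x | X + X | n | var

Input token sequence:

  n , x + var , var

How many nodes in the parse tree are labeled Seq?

3

[Seq [Seq [Seq [X n]] , [X [X x] + [X var]]] , [X var]]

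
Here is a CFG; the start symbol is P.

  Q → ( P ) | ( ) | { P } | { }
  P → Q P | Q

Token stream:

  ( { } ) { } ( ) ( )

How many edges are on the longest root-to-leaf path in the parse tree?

[P [Q ( [P [Q { }]] )] [P [Q { }] [P [Q ( )] [P [Q ( )]]]]]

5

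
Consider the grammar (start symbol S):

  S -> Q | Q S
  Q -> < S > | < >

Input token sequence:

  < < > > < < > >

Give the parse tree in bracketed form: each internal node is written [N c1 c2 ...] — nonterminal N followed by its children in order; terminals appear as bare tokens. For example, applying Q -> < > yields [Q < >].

S
Q S
< S > S
< Q > S
< < > > S
< < > > Q
< < > > < S >
< < > > < Q >
< < > > < < > >

[S [Q < [S [Q < >]] >] [S [Q < [S [Q < >]] >]]]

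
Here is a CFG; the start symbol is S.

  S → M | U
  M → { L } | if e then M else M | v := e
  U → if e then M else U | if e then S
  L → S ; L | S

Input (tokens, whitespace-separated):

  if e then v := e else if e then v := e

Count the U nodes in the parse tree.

[S [U if e then [M v := e] else [U if e then [S [M v := e]]]]]

2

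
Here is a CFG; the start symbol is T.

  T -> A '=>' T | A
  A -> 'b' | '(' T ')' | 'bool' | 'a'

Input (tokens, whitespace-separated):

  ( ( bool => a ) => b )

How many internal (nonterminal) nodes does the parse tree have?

[T [A ( [T [A ( [T [A bool] => [T [A a]]] )] => [T [A b]]] )]]

10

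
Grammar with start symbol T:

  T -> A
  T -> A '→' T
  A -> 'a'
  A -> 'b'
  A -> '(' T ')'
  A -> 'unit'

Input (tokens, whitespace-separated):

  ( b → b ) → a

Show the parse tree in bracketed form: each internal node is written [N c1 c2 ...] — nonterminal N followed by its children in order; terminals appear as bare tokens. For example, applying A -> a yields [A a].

[T [A ( [T [A b] → [T [A b]]] )] → [T [A a]]]

T
A → T
( T ) → T
( A → T ) → T
( b → T ) → T
( b → A ) → T
( b → b ) → T
( b → b ) → A
( b → b ) → a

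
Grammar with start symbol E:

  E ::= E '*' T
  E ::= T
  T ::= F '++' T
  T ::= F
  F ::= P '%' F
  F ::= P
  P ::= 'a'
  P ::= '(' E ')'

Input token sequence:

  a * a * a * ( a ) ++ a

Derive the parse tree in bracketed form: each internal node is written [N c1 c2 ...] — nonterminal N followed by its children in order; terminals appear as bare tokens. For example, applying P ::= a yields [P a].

E
E * T
E * T * T
E * T * T * T
T * T * T * T
F * T * T * T
P * T * T * T
a * T * T * T
a * F * T * T
a * P * T * T
a * a * T * T
a * a * F * T
a * a * P * T
a * a * a * T
a * a * a * F ++ T
a * a * a * P ++ T
a * a * a * ( E ) ++ T
a * a * a * ( T ) ++ T
a * a * a * ( F ) ++ T
a * a * a * ( P ) ++ T
a * a * a * ( a ) ++ T
a * a * a * ( a ) ++ F
a * a * a * ( a ) ++ P
a * a * a * ( a ) ++ a

[E [E [E [E [T [F [P a]]]] * [T [F [P a]]]] * [T [F [P a]]]] * [T [F [P ( [E [T [F [P a]]]] )]] ++ [T [F [P a]]]]]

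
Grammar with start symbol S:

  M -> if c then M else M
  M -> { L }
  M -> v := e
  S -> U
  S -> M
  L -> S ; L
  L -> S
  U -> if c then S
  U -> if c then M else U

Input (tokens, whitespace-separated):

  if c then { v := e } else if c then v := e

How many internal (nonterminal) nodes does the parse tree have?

[S [U if c then [M { [L [S [M v := e]]] }] else [U if c then [S [M v := e]]]]]

9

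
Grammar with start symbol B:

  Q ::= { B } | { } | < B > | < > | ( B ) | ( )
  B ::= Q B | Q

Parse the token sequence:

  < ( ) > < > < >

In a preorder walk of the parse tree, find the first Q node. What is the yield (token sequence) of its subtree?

< ( ) >

[B [Q < [B [Q ( )]] >] [B [Q < >] [B [Q < >]]]]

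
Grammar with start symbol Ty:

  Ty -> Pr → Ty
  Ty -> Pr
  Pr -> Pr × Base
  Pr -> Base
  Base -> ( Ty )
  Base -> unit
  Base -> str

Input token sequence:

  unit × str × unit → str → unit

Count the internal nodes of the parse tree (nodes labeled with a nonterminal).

[Ty [Pr [Pr [Pr [Base unit]] × [Base str]] × [Base unit]] → [Ty [Pr [Base str]] → [Ty [Pr [Base unit]]]]]

13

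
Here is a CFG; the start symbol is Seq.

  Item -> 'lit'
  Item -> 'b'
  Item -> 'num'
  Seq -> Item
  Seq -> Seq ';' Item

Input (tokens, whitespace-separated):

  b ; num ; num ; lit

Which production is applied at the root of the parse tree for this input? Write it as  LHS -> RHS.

[Seq [Seq [Seq [Seq [Item b]] ; [Item num]] ; [Item num]] ; [Item lit]]

Seq -> Seq ';' Item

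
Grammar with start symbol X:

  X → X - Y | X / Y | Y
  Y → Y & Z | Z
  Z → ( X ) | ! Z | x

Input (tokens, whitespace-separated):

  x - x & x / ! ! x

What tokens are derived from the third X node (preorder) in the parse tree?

[X [X [X [Y [Z x]]] - [Y [Y [Z x]] & [Z x]]] / [Y [Z ! [Z ! [Z x]]]]]

x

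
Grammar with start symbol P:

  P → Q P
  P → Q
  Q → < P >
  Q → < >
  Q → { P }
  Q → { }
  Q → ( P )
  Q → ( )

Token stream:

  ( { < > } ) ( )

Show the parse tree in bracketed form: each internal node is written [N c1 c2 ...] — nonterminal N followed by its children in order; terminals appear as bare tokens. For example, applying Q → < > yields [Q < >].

P
Q P
( P ) P
( Q ) P
( { P } ) P
( { Q } ) P
( { < > } ) P
( { < > } ) Q
( { < > } ) ( )

[P [Q ( [P [Q { [P [Q < >]] }]] )] [P [Q ( )]]]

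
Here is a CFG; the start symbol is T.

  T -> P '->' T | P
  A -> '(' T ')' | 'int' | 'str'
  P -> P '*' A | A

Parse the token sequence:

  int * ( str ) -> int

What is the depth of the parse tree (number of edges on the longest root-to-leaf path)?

[T [P [P [A int]] * [A ( [T [P [A str]]] )]] -> [T [P [A int]]]]

6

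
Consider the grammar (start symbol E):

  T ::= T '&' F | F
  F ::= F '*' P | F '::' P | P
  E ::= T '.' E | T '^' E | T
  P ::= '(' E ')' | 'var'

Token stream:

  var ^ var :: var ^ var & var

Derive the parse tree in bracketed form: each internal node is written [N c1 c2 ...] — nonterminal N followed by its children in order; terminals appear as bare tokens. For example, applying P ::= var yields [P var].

[E [T [F [P var]]] ^ [E [T [F [F [P var]] :: [P var]]] ^ [E [T [T [F [P var]]] & [F [P var]]]]]]

E
T ^ E
F ^ E
P ^ E
var ^ E
var ^ T ^ E
var ^ F ^ E
var ^ F :: P ^ E
var ^ P :: P ^ E
var ^ var :: P ^ E
var ^ var :: var ^ E
var ^ var :: var ^ T
var ^ var :: var ^ T & F
var ^ var :: var ^ F & F
var ^ var :: var ^ P & F
var ^ var :: var ^ var & F
var ^ var :: var ^ var & P
var ^ var :: var ^ var & var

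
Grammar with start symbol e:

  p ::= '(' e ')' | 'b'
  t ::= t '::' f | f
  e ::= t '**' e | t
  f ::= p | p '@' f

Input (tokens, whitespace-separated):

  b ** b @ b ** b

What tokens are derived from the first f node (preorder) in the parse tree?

b

[e [t [f [p b]]] ** [e [t [f [p b] @ [f [p b]]]] ** [e [t [f [p b]]]]]]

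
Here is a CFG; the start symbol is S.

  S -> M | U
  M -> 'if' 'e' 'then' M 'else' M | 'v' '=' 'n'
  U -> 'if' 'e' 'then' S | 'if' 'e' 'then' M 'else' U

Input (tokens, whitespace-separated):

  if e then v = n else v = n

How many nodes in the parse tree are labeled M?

[S [M if e then [M v = n] else [M v = n]]]

3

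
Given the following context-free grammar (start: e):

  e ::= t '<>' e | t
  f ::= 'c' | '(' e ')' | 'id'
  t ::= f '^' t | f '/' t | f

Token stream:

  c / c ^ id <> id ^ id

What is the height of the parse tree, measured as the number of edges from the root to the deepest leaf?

[e [t [f c] / [t [f c] ^ [t [f id]]]] <> [e [t [f id] ^ [t [f id]]]]]

5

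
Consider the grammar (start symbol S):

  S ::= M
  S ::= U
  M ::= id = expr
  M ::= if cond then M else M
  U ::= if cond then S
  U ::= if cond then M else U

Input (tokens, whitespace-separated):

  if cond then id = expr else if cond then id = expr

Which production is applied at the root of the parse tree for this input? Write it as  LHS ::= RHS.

S ::= U

[S [U if cond then [M id = expr] else [U if cond then [S [M id = expr]]]]]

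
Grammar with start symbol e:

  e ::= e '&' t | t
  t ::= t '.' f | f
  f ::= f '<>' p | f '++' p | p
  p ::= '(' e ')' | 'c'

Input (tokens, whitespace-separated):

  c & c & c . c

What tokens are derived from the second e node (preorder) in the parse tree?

c & c

[e [e [e [t [f [p c]]]] & [t [f [p c]]]] & [t [t [f [p c]]] . [f [p c]]]]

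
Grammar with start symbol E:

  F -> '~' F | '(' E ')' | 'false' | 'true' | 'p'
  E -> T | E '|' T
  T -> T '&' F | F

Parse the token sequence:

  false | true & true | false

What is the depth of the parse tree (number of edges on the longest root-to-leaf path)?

5

[E [E [E [T [F false]]] | [T [T [F true]] & [F true]]] | [T [F false]]]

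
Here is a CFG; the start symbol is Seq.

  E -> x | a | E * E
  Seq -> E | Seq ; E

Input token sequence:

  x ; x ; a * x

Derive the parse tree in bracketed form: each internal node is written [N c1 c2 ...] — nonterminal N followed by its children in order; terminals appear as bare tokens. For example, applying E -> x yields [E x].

Seq
Seq ; E
Seq ; E ; E
E ; E ; E
x ; E ; E
x ; x ; E
x ; x ; E * E
x ; x ; a * E
x ; x ; a * x

[Seq [Seq [Seq [E x]] ; [E x]] ; [E [E a] * [E x]]]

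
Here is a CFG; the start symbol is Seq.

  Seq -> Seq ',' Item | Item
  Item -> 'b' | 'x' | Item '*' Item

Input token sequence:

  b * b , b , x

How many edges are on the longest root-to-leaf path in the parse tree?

[Seq [Seq [Seq [Item [Item b] * [Item b]]] , [Item b]] , [Item x]]

5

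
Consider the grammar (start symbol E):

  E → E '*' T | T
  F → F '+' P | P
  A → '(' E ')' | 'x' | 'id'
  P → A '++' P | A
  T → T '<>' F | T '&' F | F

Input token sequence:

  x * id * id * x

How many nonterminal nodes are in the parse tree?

20

[E [E [E [E [T [F [P [A x]]]]] * [T [F [P [A id]]]]] * [T [F [P [A id]]]]] * [T [F [P [A x]]]]]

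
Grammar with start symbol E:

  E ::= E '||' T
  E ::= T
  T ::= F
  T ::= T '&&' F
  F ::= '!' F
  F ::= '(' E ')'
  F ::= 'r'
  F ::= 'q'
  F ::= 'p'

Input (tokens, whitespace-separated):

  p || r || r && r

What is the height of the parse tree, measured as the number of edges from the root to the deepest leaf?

[E [E [E [T [F p]]] || [T [F r]]] || [T [T [F r]] && [F r]]]

5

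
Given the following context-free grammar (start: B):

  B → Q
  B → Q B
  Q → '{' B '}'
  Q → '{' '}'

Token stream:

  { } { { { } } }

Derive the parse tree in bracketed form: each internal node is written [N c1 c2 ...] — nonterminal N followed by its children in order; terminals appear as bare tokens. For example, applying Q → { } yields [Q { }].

B
Q B
{ } B
{ } Q
{ } { B }
{ } { Q }
{ } { { B } }
{ } { { Q } }
{ } { { { } } }

[B [Q { }] [B [Q { [B [Q { [B [Q { }]] }]] }]]]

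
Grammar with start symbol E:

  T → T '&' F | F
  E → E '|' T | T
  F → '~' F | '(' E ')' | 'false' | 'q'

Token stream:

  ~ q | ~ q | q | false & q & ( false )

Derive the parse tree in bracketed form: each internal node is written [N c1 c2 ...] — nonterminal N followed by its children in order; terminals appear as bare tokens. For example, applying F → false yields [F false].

E
E | T
E | T | T
E | T | T | T
T | T | T | T
F | T | T | T
~ F | T | T | T
~ q | T | T | T
~ q | F | T | T
~ q | ~ F | T | T
~ q | ~ q | T | T
~ q | ~ q | F | T
~ q | ~ q | q | T
~ q | ~ q | q | T & F
~ q | ~ q | q | T & F & F
~ q | ~ q | q | F & F & F
~ q | ~ q | q | false & F & F
~ q | ~ q | q | false & q & F
~ q | ~ q | q | false & q & ( E )
~ q | ~ q | q | false & q & ( T )
~ q | ~ q | q | false & q & ( F )
~ q | ~ q | q | false & q & ( false )

[E [E [E [E [T [F ~ [F q]]]] | [T [F ~ [F q]]]] | [T [F q]]] | [T [T [T [F false]] & [F q]] & [F ( [E [T [F false]]] )]]]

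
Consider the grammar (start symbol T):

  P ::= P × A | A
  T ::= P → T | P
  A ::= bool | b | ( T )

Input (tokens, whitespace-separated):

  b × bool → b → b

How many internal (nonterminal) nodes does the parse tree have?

[T [P [P [A b]] × [A bool]] → [T [P [A b]] → [T [P [A b]]]]]

11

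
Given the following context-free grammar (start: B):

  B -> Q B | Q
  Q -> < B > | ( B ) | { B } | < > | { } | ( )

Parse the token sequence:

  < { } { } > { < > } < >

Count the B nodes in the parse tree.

[B [Q < [B [Q { }] [B [Q { }]]] >] [B [Q { [B [Q < >]] }] [B [Q < >]]]]

6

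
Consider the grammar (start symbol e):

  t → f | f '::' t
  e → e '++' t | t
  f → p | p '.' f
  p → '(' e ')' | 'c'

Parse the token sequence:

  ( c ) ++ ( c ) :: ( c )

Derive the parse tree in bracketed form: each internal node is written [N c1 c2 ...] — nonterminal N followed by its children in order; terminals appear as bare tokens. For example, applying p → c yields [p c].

[e [e [t [f [p ( [e [t [f [p c]]]] )]]]] ++ [t [f [p ( [e [t [f [p c]]]] )]] :: [t [f [p ( [e [t [f [p c]]]] )]]]]]

e
e ++ t
t ++ t
f ++ t
p ++ t
( e ) ++ t
( t ) ++ t
( f ) ++ t
( p ) ++ t
( c ) ++ t
( c ) ++ f :: t
( c ) ++ p :: t
( c ) ++ ( e ) :: t
( c ) ++ ( t ) :: t
( c ) ++ ( f ) :: t
( c ) ++ ( p ) :: t
( c ) ++ ( c ) :: t
( c ) ++ ( c ) :: f
( c ) ++ ( c ) :: p
( c ) ++ ( c ) :: ( e )
( c ) ++ ( c ) :: ( t )
( c ) ++ ( c ) :: ( f )
( c ) ++ ( c ) :: ( p )
( c ) ++ ( c ) :: ( c )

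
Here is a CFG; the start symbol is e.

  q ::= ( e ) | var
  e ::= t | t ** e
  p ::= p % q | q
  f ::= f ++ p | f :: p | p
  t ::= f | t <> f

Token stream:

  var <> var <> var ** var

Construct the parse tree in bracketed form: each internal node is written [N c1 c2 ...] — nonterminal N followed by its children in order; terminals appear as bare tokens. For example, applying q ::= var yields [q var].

e
t ** e
t <> f ** e
t <> f <> f ** e
f <> f <> f ** e
p <> f <> f ** e
q <> f <> f ** e
var <> f <> f ** e
var <> p <> f ** e
var <> q <> f ** e
var <> var <> f ** e
var <> var <> p ** e
var <> var <> q ** e
var <> var <> var ** e
var <> var <> var ** t
var <> var <> var ** f
var <> var <> var ** p
var <> var <> var ** q
var <> var <> var ** var

[e [t [t [t [f [p [q var]]]] <> [f [p [q var]]]] <> [f [p [q var]]]] ** [e [t [f [p [q var]]]]]]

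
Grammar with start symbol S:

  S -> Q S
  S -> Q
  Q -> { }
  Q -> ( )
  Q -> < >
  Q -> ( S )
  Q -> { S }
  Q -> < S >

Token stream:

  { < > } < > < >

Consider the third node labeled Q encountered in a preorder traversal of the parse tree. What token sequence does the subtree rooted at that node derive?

[S [Q { [S [Q < >]] }] [S [Q < >] [S [Q < >]]]]

< >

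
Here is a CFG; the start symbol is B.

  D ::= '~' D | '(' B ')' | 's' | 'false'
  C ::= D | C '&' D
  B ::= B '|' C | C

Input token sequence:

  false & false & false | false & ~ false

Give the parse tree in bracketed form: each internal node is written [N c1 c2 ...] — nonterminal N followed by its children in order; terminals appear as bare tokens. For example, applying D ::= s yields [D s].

B
B | C
C | C
C & D | C
C & D & D | C
D & D & D | C
false & D & D | C
false & false & D | C
false & false & false | C
false & false & false | C & D
false & false & false | D & D
false & false & false | false & D
false & false & false | false & ~ D
false & false & false | false & ~ false

[B [B [C [C [C [D false]] & [D false]] & [D false]]] | [C [C [D false]] & [D ~ [D false]]]]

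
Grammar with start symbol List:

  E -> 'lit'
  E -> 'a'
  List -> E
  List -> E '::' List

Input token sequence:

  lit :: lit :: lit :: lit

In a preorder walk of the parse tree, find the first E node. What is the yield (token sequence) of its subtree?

[List [E lit] :: [List [E lit] :: [List [E lit] :: [List [E lit]]]]]

lit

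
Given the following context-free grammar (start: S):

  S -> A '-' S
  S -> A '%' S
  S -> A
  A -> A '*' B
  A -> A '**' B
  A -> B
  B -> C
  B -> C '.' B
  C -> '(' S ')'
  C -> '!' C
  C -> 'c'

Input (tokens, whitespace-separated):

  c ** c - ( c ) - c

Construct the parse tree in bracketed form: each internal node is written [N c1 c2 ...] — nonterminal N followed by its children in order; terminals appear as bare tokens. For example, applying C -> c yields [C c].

S
A - S
A ** B - S
B ** B - S
C ** B - S
c ** B - S
c ** C - S
c ** c - S
c ** c - A - S
c ** c - B - S
c ** c - C - S
c ** c - ( S ) - S
c ** c - ( A ) - S
c ** c - ( B ) - S
c ** c - ( C ) - S
c ** c - ( c ) - S
c ** c - ( c ) - A
c ** c - ( c ) - B
c ** c - ( c ) - C
c ** c - ( c ) - c

[S [A [A [B [C c]]] ** [B [C c]]] - [S [A [B [C ( [S [A [B [C c]]]] )]]] - [S [A [B [C c]]]]]]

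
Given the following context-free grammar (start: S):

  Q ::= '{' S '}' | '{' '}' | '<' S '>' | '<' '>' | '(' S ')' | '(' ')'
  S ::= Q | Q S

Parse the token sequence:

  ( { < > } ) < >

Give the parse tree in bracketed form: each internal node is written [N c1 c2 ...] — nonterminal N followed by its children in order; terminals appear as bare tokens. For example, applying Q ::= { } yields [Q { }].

[S [Q ( [S [Q { [S [Q < >]] }]] )] [S [Q < >]]]

S
Q S
( S ) S
( Q ) S
( { S } ) S
( { Q } ) S
( { < > } ) S
( { < > } ) Q
( { < > } ) < >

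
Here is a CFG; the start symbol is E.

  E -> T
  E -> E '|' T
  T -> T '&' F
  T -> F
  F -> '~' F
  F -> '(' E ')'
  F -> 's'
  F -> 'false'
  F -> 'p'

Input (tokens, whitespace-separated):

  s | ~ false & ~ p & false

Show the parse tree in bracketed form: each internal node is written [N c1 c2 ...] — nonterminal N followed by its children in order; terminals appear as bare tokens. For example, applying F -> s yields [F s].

[E [E [T [F s]]] | [T [T [T [F ~ [F false]]] & [F ~ [F p]]] & [F false]]]

E
E | T
T | T
F | T
s | T
s | T & F
s | T & F & F
s | F & F & F
s | ~ F & F & F
s | ~ false & F & F
s | ~ false & ~ F & F
s | ~ false & ~ p & F
s | ~ false & ~ p & false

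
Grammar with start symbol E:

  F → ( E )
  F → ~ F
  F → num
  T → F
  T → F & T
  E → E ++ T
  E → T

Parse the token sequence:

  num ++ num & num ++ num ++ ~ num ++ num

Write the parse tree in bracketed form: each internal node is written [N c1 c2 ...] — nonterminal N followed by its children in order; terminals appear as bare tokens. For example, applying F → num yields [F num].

[E [E [E [E [E [T [F num]]] ++ [T [F num] & [T [F num]]]] ++ [T [F num]]] ++ [T [F ~ [F num]]]] ++ [T [F num]]]

E
E ++ T
E ++ T ++ T
E ++ T ++ T ++ T
E ++ T ++ T ++ T ++ T
T ++ T ++ T ++ T ++ T
F ++ T ++ T ++ T ++ T
num ++ T ++ T ++ T ++ T
num ++ F & T ++ T ++ T ++ T
num ++ num & T ++ T ++ T ++ T
num ++ num & F ++ T ++ T ++ T
num ++ num & num ++ T ++ T ++ T
num ++ num & num ++ F ++ T ++ T
num ++ num & num ++ num ++ T ++ T
num ++ num & num ++ num ++ F ++ T
num ++ num & num ++ num ++ ~ F ++ T
num ++ num & num ++ num ++ ~ num ++ T
num ++ num & num ++ num ++ ~ num ++ F
num ++ num & num ++ num ++ ~ num ++ num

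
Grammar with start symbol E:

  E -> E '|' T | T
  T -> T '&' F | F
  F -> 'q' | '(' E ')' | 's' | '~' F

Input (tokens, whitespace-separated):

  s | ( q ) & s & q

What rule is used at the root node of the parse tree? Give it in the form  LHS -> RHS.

E -> E '|' T

[E [E [T [F s]]] | [T [T [T [F ( [E [T [F q]]] )]] & [F s]] & [F q]]]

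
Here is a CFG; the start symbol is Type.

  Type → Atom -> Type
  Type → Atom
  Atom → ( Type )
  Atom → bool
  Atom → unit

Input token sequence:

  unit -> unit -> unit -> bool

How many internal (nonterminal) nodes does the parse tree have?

[Type [Atom unit] -> [Type [Atom unit] -> [Type [Atom unit] -> [Type [Atom bool]]]]]

8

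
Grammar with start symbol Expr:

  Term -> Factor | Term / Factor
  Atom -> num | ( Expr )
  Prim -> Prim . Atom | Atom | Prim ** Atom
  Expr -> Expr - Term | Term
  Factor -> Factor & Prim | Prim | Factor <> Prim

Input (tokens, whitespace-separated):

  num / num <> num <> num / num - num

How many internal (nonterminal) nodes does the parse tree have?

[Expr [Expr [Term [Term [Term [Factor [Prim [Atom num]]]] / [Factor [Factor [Factor [Prim [Atom num]]] <> [Prim [Atom num]]] <> [Prim [Atom num]]]] / [Factor [Prim [Atom num]]]]] - [Term [Factor [Prim [Atom num]]]]]

24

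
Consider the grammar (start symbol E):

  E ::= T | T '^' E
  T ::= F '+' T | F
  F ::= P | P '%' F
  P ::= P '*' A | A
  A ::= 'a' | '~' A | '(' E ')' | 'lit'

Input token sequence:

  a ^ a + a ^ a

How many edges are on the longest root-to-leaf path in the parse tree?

7

[E [T [F [P [A a]]]] ^ [E [T [F [P [A a]]] + [T [F [P [A a]]]]] ^ [E [T [F [P [A a]]]]]]]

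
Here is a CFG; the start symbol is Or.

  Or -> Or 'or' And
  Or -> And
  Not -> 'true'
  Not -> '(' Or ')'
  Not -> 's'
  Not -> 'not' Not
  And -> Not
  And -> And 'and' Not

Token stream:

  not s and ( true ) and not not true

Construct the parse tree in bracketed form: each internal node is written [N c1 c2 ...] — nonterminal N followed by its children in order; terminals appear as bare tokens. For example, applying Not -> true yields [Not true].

[Or [And [And [And [Not not [Not s]]] and [Not ( [Or [And [Not true]]] )]] and [Not not [Not not [Not true]]]]]

Or
And
And and Not
And and Not and Not
Not and Not and Not
not Not and Not and Not
not s and Not and Not
not s and ( Or ) and Not
not s and ( And ) and Not
not s and ( Not ) and Not
not s and ( true ) and Not
not s and ( true ) and not Not
not s and ( true ) and not not Not
not s and ( true ) and not not true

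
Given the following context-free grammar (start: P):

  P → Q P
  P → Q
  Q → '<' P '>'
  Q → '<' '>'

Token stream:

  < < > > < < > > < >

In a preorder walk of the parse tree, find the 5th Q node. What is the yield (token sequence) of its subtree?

[P [Q < [P [Q < >]] >] [P [Q < [P [Q < >]] >] [P [Q < >]]]]

< >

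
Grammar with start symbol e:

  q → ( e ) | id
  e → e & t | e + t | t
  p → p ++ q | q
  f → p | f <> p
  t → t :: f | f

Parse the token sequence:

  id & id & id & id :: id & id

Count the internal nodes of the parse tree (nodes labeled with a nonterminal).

[e [e [e [e [e [t [f [p [q id]]]]] & [t [f [p [q id]]]]] & [t [f [p [q id]]]]] & [t [t [f [p [q id]]]] :: [f [p [q id]]]]] & [t [f [p [q id]]]]]

29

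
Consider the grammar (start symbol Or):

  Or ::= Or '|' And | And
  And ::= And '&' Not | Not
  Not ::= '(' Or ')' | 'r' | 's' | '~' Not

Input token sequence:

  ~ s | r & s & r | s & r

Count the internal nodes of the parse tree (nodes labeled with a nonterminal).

16

[Or [Or [Or [And [Not ~ [Not s]]]] | [And [And [And [Not r]] & [Not s]] & [Not r]]] | [And [And [Not s]] & [Not r]]]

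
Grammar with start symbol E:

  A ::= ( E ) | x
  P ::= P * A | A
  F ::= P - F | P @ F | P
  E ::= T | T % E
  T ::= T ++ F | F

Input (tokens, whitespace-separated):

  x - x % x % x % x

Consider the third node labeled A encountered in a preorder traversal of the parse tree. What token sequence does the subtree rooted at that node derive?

x

[E [T [F [P [A x]] - [F [P [A x]]]]] % [E [T [F [P [A x]]]] % [E [T [F [P [A x]]]] % [E [T [F [P [A x]]]]]]]]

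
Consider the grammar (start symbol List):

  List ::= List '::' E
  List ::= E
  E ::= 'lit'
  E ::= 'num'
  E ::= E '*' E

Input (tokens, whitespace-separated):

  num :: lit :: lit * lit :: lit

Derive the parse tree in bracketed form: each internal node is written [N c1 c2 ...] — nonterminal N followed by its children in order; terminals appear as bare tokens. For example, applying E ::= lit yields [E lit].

List
List :: E
List :: E :: E
List :: E :: E :: E
E :: E :: E :: E
num :: E :: E :: E
num :: lit :: E :: E
num :: lit :: E * E :: E
num :: lit :: lit * E :: E
num :: lit :: lit * lit :: E
num :: lit :: lit * lit :: lit

[List [List [List [List [E num]] :: [E lit]] :: [E [E lit] * [E lit]]] :: [E lit]]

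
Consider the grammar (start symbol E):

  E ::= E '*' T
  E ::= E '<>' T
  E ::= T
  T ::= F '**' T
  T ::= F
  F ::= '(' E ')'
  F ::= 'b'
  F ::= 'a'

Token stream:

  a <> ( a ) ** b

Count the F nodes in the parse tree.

4

[E [E [T [F a]]] <> [T [F ( [E [T [F a]]] )] ** [T [F b]]]]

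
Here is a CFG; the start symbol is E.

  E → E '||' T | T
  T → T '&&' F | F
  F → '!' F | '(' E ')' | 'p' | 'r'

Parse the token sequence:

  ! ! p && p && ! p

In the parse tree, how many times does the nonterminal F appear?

[E [T [T [T [F ! [F ! [F p]]]] && [F p]] && [F ! [F p]]]]

6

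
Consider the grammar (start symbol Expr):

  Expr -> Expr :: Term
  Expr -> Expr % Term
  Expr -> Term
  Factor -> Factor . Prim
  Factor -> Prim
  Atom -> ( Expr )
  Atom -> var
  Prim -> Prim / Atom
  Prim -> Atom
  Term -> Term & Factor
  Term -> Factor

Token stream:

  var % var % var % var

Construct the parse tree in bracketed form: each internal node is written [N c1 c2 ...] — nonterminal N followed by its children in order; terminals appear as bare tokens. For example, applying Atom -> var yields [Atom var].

Expr
Expr % Term
Expr % Term % Term
Expr % Term % Term % Term
Term % Term % Term % Term
Factor % Term % Term % Term
Prim % Term % Term % Term
Atom % Term % Term % Term
var % Term % Term % Term
var % Factor % Term % Term
var % Prim % Term % Term
var % Atom % Term % Term
var % var % Term % Term
var % var % Factor % Term
var % var % Prim % Term
var % var % Atom % Term
var % var % var % Term
var % var % var % Factor
var % var % var % Prim
var % var % var % Atom
var % var % var % var

[Expr [Expr [Expr [Expr [Term [Factor [Prim [Atom var]]]]] % [Term [Factor [Prim [Atom var]]]]] % [Term [Factor [Prim [Atom var]]]]] % [Term [Factor [Prim [Atom var]]]]]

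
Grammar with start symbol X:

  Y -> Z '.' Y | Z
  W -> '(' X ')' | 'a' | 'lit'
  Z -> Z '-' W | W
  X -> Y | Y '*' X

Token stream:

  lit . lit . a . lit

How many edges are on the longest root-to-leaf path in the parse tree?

7

[X [Y [Z [W lit]] . [Y [Z [W lit]] . [Y [Z [W a]] . [Y [Z [W lit]]]]]]]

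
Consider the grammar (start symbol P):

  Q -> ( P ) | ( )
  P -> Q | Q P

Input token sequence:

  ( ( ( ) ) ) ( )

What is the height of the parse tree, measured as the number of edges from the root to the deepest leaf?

6

[P [Q ( [P [Q ( [P [Q ( )]] )]] )] [P [Q ( )]]]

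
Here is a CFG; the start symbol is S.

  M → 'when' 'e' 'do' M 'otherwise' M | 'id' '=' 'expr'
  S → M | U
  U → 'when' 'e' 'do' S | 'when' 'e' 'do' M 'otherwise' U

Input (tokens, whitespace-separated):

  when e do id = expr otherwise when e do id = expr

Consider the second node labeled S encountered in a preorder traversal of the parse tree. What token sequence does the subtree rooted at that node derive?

id = expr

[S [U when e do [M id = expr] otherwise [U when e do [S [M id = expr]]]]]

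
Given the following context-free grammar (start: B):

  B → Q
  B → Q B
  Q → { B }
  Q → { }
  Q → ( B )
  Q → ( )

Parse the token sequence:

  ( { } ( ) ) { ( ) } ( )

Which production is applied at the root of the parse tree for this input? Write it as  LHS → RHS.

[B [Q ( [B [Q { }] [B [Q ( )]]] )] [B [Q { [B [Q ( )]] }] [B [Q ( )]]]]

B → Q B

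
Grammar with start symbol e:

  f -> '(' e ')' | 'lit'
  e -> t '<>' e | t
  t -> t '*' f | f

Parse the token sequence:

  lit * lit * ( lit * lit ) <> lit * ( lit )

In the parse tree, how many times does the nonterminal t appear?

8

[e [t [t [t [f lit]] * [f lit]] * [f ( [e [t [t [f lit]] * [f lit]]] )]] <> [e [t [t [f lit]] * [f ( [e [t [f lit]]] )]]]]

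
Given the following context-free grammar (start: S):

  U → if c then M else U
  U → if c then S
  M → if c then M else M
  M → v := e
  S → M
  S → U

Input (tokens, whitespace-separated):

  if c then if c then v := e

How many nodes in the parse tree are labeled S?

[S [U if c then [S [U if c then [S [M v := e]]]]]]

3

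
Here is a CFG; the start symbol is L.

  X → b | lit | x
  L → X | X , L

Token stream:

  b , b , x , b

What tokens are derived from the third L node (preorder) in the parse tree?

x , b

[L [X b] , [L [X b] , [L [X x] , [L [X b]]]]]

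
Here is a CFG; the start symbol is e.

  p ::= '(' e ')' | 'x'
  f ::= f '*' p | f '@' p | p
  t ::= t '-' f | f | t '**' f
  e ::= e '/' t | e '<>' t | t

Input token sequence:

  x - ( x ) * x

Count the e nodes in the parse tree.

[e [t [t [f [p x]]] - [f [f [p ( [e [t [f [p x]]]] )]] * [p x]]]]

2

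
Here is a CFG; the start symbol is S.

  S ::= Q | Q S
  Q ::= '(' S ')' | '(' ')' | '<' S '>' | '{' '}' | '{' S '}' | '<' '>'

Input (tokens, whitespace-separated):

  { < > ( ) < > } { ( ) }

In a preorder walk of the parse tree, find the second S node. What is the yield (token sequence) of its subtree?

[S [Q { [S [Q < >] [S [Q ( )] [S [Q < >]]]] }] [S [Q { [S [Q ( )]] }]]]

< > ( ) < >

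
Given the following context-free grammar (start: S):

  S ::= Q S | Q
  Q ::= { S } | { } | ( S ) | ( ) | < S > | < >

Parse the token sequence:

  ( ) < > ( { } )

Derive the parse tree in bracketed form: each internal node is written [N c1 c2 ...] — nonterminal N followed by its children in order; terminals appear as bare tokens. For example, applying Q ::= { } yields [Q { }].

S
Q S
( ) S
( ) Q S
( ) < > S
( ) < > Q
( ) < > ( S )
( ) < > ( Q )
( ) < > ( { } )

[S [Q ( )] [S [Q < >] [S [Q ( [S [Q { }]] )]]]]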